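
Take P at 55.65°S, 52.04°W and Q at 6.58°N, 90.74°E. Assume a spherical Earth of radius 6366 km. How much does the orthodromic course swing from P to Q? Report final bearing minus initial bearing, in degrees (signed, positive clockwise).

Initial bearing θ₁ = atan2(sin Δλ cos φ₂, cos φ₁ sin φ₂ − sin φ₁ cos φ₂ cos Δλ) = 134.40°
Final bearing θ₂ = (initial bearing from the destination back to the start) + 180° = 23.94°
Δθ = θ₂ − θ₁ = -110.5°

-110.5°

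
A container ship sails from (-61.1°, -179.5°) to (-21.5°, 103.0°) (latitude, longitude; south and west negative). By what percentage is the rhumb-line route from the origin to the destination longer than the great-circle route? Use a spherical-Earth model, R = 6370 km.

4.0%

Great circle: σ = 1.1394 rad → d_gc = Rσ = 7257.7 km
Rhumb: Δφ = +0.6912, Δλ = -1.3526, Δψ = +0.9716, q = Δφ/Δψ = 0.7113 → d_rh = R√(Δφ²+q²Δλ²) = 7546.4 km
Excess = (7546.4 − 7257.7) / 7257.7 = 288.7 / 7257.7 = 3.98% ≈ 4.0%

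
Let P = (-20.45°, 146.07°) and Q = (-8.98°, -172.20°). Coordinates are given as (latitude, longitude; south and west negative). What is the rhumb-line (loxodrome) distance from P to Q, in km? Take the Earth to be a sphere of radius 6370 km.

Rhumb course C = atan2(Δλ, Δψ) with Δψ = ln[tan(π/4+φ₂/2)/tan(π/4+φ₁/2)] = +0.2074, Δλ = +0.7283 → C = 74.11°
d = R·|Δφ| / |cos C| = 6370·0.20019 / 0.27384 = 4657 km

4657 km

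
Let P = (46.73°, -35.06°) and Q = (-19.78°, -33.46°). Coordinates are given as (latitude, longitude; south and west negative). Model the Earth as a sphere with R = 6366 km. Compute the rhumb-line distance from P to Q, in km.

7392 km

Δψ = ln[tan(π/4+φ₂/2)/tan(π/4+φ₁/2)] = -1.2770;  Δφ = -1.1608 rad,  Δλ = +0.0279 rad
q = Δφ/Δψ = 0.9090
d = R·√(Δφ² + q²Δλ²) = 6366·1.16110 = 7392 km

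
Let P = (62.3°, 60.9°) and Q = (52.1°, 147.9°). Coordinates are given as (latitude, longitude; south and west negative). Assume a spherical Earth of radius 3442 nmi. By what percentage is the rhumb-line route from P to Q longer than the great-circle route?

7.6%

Great circle: σ = 0.7762 rad → d_gc = Rσ = 2671.6 nmi
Rhumb: Δφ = -0.1780, Δλ = +1.5184, Δψ = -0.3312, q = Δφ/Δψ = 0.5375 → d_rh = R√(Δφ²+q²Δλ²) = 2875.4 nmi
Excess = (2875.4 − 2671.6) / 2671.6 = 203.8 / 2671.6 = 7.63% ≈ 7.6%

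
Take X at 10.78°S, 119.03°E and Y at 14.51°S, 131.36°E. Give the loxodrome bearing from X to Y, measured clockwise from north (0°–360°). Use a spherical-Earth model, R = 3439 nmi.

Meridional parts: M(φ₁)=-0.1893, M(φ₂)=-0.2560 → ΔM = -0.0667;  Δλ = +0.2152 rad
tan C = Δλ / ΔM = -3.2248 → C = 107.23°

107.2°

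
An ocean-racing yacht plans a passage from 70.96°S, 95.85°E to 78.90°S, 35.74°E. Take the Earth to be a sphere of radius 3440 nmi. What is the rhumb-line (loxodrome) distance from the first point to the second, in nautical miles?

1033 nmi

Rhumb course C = atan2(Δλ, Δψ) with Δψ = ln[tan(π/4+φ₂/2)/tan(π/4+φ₁/2)] = -0.5457, Δλ = -1.0491 → C = 242.52°
d = R·|Δφ| / |cos C| = 3440·0.13858 / 0.46147 = 1033 nmi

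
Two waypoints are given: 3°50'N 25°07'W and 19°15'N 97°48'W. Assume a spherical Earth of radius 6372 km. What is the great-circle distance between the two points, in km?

Haversine: a = sin²(Δφ/2)+cos φ₁ cos φ₂ sin²(Δλ/2) = 0.34879;  σ = 2·atan2(√a,√(1−a))
σ = 72.397° → d = Rσ = 6372·1.26356 = 8051 km

8051 km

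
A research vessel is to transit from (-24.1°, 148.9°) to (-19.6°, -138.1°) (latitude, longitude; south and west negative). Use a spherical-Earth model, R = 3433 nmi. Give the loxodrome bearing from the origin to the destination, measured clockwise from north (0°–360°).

Δψ = ln[tan(π/4+φ₂/2)/tan(π/4+φ₁/2)] = +0.0846
Δλ = +1.2741 rad (taken the short way round)
course = atan2(Δλ, Δψ) = 86.20°

86.2°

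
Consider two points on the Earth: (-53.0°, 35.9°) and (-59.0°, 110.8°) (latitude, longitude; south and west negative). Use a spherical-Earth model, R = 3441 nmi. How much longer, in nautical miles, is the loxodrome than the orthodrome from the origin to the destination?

Great circle: cos σ = sin φ₁ sin φ₂ + cos φ₁ cos φ₂ cos Δλ,  σ = 0.6993 rad → d_gc = 2406.2 nmi
Rhumb line: Δψ = -0.1877, q = Δφ/Δψ = 0.5578, d_rh = R√(Δφ²+q²Δλ²) = 2534.9 nmi
Excess = 2534.9 − 2406.2 = 128.7 ≈ 129 nmi

129 nmi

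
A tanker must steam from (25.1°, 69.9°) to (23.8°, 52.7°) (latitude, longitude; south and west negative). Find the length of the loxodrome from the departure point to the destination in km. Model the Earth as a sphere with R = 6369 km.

Δψ = ln[tan(π/4+φ₂/2)/tan(π/4+φ₁/2)] = -0.0249;  Δφ = -0.0227 rad,  Δλ = -0.3002 rad
q = Δφ/Δψ = 0.9103
d = R·√(Δφ² + q²Δλ²) = 6369·0.27421 = 1746 km

1746 km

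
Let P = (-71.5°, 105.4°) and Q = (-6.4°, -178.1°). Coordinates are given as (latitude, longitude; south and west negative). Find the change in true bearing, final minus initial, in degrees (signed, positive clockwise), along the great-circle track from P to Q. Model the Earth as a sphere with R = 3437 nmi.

Initial bearing θ₁ = atan2(sin Δλ cos φ₂, cos φ₁ sin φ₂ − sin φ₁ cos φ₂ cos Δλ) = 79.18°
Final bearing θ₂ = (initial bearing from the destination back to the start) + 180° = 18.28°
Δθ = θ₂ − θ₁ = -60.9°

-60.9°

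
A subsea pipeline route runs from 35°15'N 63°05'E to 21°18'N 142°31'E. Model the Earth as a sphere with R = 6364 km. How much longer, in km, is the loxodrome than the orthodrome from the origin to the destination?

Great circle: cos σ = sin φ₁ sin φ₂ + cos φ₁ cos φ₂ cos Δλ,  σ = 1.2141 rad → d_gc = 7726.6 km
Rhumb line: Δψ = -0.2775, q = Δφ/Δψ = 0.8772, d_rh = R√(Δφ²+q²Δλ²) = 7893.3 km
Excess = 7893.3 − 7726.6 = 166.7 ≈ 167 km

167 km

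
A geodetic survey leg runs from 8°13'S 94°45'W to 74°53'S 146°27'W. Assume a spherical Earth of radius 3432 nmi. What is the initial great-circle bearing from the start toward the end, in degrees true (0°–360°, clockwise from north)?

θ = atan2( sin Δλ·cos φ₂ ,  cos φ₁ sin φ₂ − sin φ₁ cos φ₂ cos Δλ )
  = atan2(-0.2047, -0.9324) = 192.38°

192.4°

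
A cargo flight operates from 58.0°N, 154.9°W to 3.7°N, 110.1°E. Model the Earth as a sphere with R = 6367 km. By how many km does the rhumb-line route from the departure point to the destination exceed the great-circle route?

Great circle: cos σ = sin φ₁ sin φ₂ + cos φ₁ cos φ₂ cos Δλ,  σ = 1.5622 rad → d_gc = 9946.3 km
Rhumb line: Δψ = -1.1845, q = Δφ/Δψ = 0.8001, d_rh = R√(Δφ²+q²Δλ²) = 10380.2 km
Excess = 10380.2 − 9946.3 = 433.9 ≈ 434 km

434 km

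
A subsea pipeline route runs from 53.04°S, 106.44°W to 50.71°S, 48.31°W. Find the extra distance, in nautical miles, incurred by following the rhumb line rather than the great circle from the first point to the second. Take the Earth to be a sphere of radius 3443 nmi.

Great circle: cos σ = sin φ₁ sin φ₂ + cos φ₁ cos φ₂ cos Δλ,  σ = 0.6103 rad → d_gc = 2101.4 nmi
Rhumb line: Δψ = +0.0659, q = Δφ/Δψ = 0.6172, d_rh = R√(Δφ²+q²Δλ²) = 2160.5 nmi
Excess = 2160.5 − 2101.4 = 59.1 ≈ 59 nmi

59 nmi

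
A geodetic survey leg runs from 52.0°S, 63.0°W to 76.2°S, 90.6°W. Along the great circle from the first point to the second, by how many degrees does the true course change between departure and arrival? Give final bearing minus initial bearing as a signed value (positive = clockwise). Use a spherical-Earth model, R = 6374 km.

+25.5°

Initial bearing θ₁ = atan2(sin Δλ cos φ₂, cos φ₁ sin φ₂ − sin φ₁ cos φ₂ cos Δλ) = 194.37°
Final bearing θ₂ = (initial bearing from the destination back to the start) + 180° = 219.84°
Δθ = θ₂ − θ₁ = +25.5°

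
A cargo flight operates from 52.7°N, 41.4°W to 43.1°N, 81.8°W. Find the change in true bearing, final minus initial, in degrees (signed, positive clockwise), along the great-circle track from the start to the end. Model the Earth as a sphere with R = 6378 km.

-30.6°

At departure: θ₁ = atan2(sin Δλ cos φ₂, cos φ₁ sin φ₂ − sin φ₁ cos φ₂ cos Δλ) = 266.58°
At arrival: θ₂ = atan2(sin Δλ cos φ₁, −cos φ₂ sin φ₁ + sin φ₂ cos φ₁ cos Δλ) = 235.94°
Δθ = θ₂ − θ₁ = -30.6°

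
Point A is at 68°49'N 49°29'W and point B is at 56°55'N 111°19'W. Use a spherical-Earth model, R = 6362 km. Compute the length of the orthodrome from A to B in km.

Haversine: a = sin²(Δφ/2)+cos φ₁ cos φ₂ sin²(Δλ/2) = 0.06282;  σ = 2·atan2(√a,√(1−a))
σ = 29.030° → d = Rσ = 6362·0.50666 = 3223 km

3223 km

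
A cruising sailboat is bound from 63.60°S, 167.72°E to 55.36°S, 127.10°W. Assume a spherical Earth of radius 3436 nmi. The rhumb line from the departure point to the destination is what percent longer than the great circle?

Great circle: σ = 0.5679 rad → d_gc = Rσ = 1951.3 nmi
Rhumb: Δφ = +0.1438, Δλ = +1.1376, Δψ = +0.2849, q = Δφ/Δψ = 0.5049 → d_rh = R√(Δφ²+q²Δλ²) = 2034.4 nmi
Excess = (2034.4 − 1951.3) / 1951.3 = 83.1 / 1951.3 = 4.26% ≈ 4.3%

4.3%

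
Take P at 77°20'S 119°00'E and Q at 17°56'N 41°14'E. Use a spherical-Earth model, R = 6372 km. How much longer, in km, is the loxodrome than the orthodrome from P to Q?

377 km

Great circle: cos σ = sin φ₁ sin φ₂ + cos φ₁ cos φ₂ cos Δλ,  σ = 1.8299 rad → d_gc = 11660.10 km
Rhumb line: Δψ = +2.5166, q = Δφ/Δψ = 0.6607, d_rh = R√(Δφ²+q²Δλ²) = 12037.57 km
Excess = 12037.57 − 11660.10 = 377.47 ≈ 377 km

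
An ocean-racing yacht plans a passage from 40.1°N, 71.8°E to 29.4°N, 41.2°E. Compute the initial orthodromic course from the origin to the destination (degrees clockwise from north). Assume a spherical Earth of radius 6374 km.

256.4°

N = sin Δλ·cos φ₂ = -0.4435;  D = cos φ₁ sin φ₂ − sin φ₁ cos φ₂ cos Δλ = -0.1075
initial course = atan2(N, D) = 256.37°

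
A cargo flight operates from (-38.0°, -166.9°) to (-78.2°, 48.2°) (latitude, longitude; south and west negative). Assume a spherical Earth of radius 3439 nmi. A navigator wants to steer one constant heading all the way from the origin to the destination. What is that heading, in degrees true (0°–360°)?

Δψ = ln[tan(π/4+φ₂/2)/tan(π/4+φ₁/2)] = -1.5517
Δλ = -2.5290 rad (taken the short way round)
course = atan2(Δλ, Δψ) = 238.47°

238.5°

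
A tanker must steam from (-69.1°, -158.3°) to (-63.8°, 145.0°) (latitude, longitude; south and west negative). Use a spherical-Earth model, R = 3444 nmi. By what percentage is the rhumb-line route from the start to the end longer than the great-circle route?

3.6%

Great circle: σ = 0.3906 rad → d_gc = Rσ = 1345.1 nmi
Rhumb: Δφ = +0.0925, Δλ = -0.9896, Δψ = +0.2325, q = Δφ/Δψ = 0.3979 → d_rh = R√(Δφ²+q²Δλ²) = 1393.0 nmi
Excess = (1393.0 − 1345.1) / 1345.1 = 47.9 / 1345.1 = 3.56% ≈ 3.6%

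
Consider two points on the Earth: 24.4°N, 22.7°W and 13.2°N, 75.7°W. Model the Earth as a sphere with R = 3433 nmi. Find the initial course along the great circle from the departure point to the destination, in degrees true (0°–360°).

267.5°

N = sin Δλ·cos φ₂ = -0.7775;  D = cos φ₁ sin φ₂ − sin φ₁ cos φ₂ cos Δλ = -0.0341
initial course = atan2(N, D) = 267.49°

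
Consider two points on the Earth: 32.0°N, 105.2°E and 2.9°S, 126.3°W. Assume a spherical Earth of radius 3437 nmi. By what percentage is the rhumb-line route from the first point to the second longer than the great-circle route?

2.8%

Great circle: σ = 2.1580 rad → d_gc = Rσ = 7417.1 nmi
Rhumb: Δφ = -0.6091, Δλ = +2.2427, Δψ = -0.6407, q = Δφ/Δψ = 0.9508 → d_rh = R√(Δφ²+q²Δλ²) = 7621.9 nmi
Excess = (7621.9 − 7417.1) / 7417.1 = 204.8 / 7417.1 = 2.76% ≈ 2.8%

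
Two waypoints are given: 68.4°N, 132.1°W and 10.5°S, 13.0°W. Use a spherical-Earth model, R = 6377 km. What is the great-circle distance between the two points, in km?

Haversine: a = sin²(Δφ/2)+cos φ₁ cos φ₂ sin²(Δλ/2) = 0.67274;  σ = 2·atan2(√a,√(1−a))
σ = 110.211° → d = Rσ = 6377·1.92354 = 12266 km

12266 km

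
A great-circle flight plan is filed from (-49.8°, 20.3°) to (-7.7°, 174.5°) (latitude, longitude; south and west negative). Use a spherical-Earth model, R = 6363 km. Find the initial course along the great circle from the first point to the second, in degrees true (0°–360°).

θ = atan2( sin Δλ·cos φ₂ ,  cos φ₁ sin φ₂ − sin φ₁ cos φ₂ cos Δλ )
  = atan2(+0.4313, -0.7679) = 150.68°

150.7°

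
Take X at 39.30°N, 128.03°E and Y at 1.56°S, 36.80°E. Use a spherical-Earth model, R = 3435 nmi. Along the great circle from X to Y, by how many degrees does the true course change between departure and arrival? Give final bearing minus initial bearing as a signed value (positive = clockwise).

-38.8°

Initial bearing θ₁ = atan2(sin Δλ cos φ₂, cos φ₁ sin φ₂ − sin φ₁ cos φ₂ cos Δλ) = 269.57°
Final bearing θ₂ = (initial bearing from the destination back to the start) + 180° = 230.72°
Δθ = θ₂ − θ₁ = -38.8°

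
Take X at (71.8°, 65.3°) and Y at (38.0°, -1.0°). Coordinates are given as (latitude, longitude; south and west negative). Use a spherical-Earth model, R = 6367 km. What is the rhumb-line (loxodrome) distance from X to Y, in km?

Rhumb course C = atan2(Δλ, Δψ) with Δψ = ln[tan(π/4+φ₂/2)/tan(π/4+φ₁/2)] = -1.1135, Δλ = -1.1572 → C = 226.10°
d = R·|Δφ| / |cos C| = 6367·0.58992 / 0.69339 = 5417 km

5417 km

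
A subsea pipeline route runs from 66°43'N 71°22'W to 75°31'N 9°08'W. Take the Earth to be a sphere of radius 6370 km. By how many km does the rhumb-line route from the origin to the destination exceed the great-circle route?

105 km

Great circle: cos σ = sin φ₁ sin φ₂ + cos φ₁ cos φ₂ cos Δλ,  σ = 0.3613 rad → d_gc = 2301.7 km
Rhumb line: Δψ = +0.4833, q = Δφ/Δψ = 0.3178, d_rh = R√(Δφ²+q²Δλ²) = 2406.7 km
Excess = 2406.7 − 2301.7 = 105.0 ≈ 105 km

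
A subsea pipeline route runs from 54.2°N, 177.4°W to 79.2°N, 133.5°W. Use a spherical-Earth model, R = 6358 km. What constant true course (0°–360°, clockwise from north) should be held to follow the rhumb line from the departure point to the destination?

Δψ = ln[tan(π/4+φ₂/2)/tan(π/4+φ₁/2)] = +1.2287
Δλ = +0.7662 rad (taken the short way round)
course = atan2(Δλ, Δψ) = 31.95°

31.9°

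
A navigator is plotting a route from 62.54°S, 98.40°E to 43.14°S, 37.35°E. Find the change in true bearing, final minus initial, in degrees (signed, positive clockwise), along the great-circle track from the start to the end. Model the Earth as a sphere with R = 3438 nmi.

+51.0°

At departure: θ₁ = atan2(sin Δλ cos φ₂, cos φ₁ sin φ₂ − sin φ₁ cos φ₂ cos Δλ) = 269.83°
At arrival: θ₂ = atan2(sin Δλ cos φ₁, −cos φ₂ sin φ₁ + sin φ₂ cos φ₁ cos Δλ) = 320.81°
Δθ = θ₂ − θ₁ = +51.0°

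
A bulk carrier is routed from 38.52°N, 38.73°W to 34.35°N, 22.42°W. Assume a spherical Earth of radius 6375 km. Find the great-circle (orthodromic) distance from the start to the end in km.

1529 km

Haversine: a = sin²(Δφ/2)+cos φ₁ cos φ₂ sin²(Δλ/2) = 0.01432;  σ = 2·atan2(√a,√(1−a))
σ = 13.746° → d = Rσ = 6375·0.23992 = 1529 km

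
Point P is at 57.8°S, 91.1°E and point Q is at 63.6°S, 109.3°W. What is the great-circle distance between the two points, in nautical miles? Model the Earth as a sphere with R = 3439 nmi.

3457 nmi

cos σ = sin φ₁ sin φ₂ + cos φ₁ cos φ₂ cos Δλ
      = sin(-57.80°)sin(-63.60°) + cos(-57.80°)cos(-63.60°)cos(159.60°) = 0.5359
σ = 57.597° → d = Rσ = 3439·1.00526 = 3457 nmi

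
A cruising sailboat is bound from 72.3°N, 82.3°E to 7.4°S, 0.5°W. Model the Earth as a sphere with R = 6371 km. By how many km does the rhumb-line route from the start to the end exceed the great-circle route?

405 km

Great circle: cos σ = sin φ₁ sin φ₂ + cos φ₁ cos φ₂ cos Δλ,  σ = 1.6558 rad → d_gc = 10549.2 km
Rhumb line: Δψ = -1.9893, q = Δφ/Δψ = 0.6992, d_rh = R√(Δφ²+q²Δλ²) = 10953.8 km
Excess = 10953.8 − 10549.2 = 404.6 ≈ 405 km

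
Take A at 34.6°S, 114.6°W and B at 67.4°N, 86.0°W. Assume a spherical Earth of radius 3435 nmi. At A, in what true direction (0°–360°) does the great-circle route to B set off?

N = sin Δλ·cos φ₂ = +0.1840;  D = cos φ₁ sin φ₂ − sin φ₁ cos φ₂ cos Δλ = +0.9515
initial course = atan2(N, D) = 10.94°

10.9°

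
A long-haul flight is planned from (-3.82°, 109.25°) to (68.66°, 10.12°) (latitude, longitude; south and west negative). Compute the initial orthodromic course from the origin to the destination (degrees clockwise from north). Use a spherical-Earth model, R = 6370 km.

338.8°

θ = atan2( sin Δλ·cos φ₂ ,  cos φ₁ sin φ₂ − sin φ₁ cos φ₂ cos Δλ )
  = atan2(-0.3593, +0.9255) = 338.78°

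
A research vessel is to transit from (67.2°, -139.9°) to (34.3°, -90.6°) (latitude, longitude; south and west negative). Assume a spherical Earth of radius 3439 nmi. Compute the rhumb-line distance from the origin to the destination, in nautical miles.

Δψ = ln[tan(π/4+φ₂/2)/tan(π/4+φ₁/2)] = -0.9633;  Δφ = -0.5742 rad,  Δλ = +0.8604 rad
q = Δφ/Δψ = 0.5961
d = R·√(Δφ² + q²Δλ²) = 3439·0.76993 = 2648 nmi

2648 nmi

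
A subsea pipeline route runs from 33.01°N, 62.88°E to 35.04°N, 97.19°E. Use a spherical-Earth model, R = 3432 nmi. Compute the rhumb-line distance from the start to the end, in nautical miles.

Rhumb course C = atan2(Δλ, Δψ) with Δψ = ln[tan(π/4+φ₂/2)/tan(π/4+φ₁/2)] = +0.0428, Δλ = +0.5988 → C = 85.92°
d = R·|Δφ| / |cos C| = 3432·0.03543 / 0.07121 = 1707 nmi

1707 nmi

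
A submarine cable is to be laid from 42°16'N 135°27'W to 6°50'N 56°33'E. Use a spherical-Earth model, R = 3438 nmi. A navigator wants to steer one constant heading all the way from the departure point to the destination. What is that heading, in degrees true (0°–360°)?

Meridional parts: M(φ₁)=+0.8154, M(φ₂)=+0.1195 → ΔM = -0.6959;  Δλ = -2.9322 rad
tan C = Δλ / ΔM = +4.2135 → C = 256.65°

256.6°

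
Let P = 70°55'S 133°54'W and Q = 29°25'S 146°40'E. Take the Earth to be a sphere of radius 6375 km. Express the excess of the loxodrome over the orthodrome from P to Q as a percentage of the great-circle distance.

Great circle: σ = 1.0282 rad → d_gc = Rσ = 6554.6 km
Rhumb: Δφ = +0.7243, Δλ = -1.3864, Δψ = +1.2457, q = Δφ/Δψ = 0.5815 → d_rh = R√(Δφ²+q²Δλ²) = 6908.8 km
Excess = (6908.8 − 6554.6) / 6554.6 = 354.2 / 6554.6 = 5.40% ≈ 5.4%

5.4%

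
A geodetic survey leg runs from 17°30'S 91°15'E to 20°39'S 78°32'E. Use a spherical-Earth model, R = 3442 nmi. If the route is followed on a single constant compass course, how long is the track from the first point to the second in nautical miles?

746 nmi

Rhumb course C = atan2(Δλ, Δψ) with Δψ = ln[tan(π/4+φ₂/2)/tan(π/4+φ₁/2)] = -0.0582, Δλ = -0.2219 → C = 255.31°
d = R·|Δφ| / |cos C| = 3442·0.05498 / 0.25357 = 746 nmi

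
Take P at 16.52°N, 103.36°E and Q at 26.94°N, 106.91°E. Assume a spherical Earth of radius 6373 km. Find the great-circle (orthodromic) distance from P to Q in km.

1215 km

Haversine: a = sin²(Δφ/2)+cos φ₁ cos φ₂ sin²(Δλ/2) = 0.00907;  σ = 2·atan2(√a,√(1−a))
σ = 10.927° → d = Rσ = 6373·0.19072 = 1215 km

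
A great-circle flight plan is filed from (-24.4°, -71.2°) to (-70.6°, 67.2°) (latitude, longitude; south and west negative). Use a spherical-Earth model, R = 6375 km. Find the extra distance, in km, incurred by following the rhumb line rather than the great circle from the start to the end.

1708 km

Great circle: cos σ = sin φ₁ sin φ₂ + cos φ₁ cos φ₂ cos Δλ,  σ = 1.4066 rad → d_gc = 8967.2 km
Rhumb line: Δψ = -1.3271, q = Δφ/Δψ = 0.6076, d_rh = R√(Δφ²+q²Δλ²) = 10675.3 km
Excess = 10675.3 − 8967.2 = 1708.1 ≈ 1708 km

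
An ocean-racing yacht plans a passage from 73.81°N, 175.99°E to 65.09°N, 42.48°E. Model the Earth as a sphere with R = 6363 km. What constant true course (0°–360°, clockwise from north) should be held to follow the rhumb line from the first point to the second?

Meridional parts: M(φ₁)=+1.9503, M(φ₂)=+1.5102 → ΔM = -0.4401;  Δλ = -2.3302 rad
tan C = Δλ / ΔM = +5.2945 → C = 259.30°

259.3°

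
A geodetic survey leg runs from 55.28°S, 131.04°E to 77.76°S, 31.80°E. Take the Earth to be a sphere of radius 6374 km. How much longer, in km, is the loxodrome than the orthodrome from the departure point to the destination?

Great circle: cos σ = sin φ₁ sin φ₂ + cos φ₁ cos φ₂ cos Δλ,  σ = 0.6699 rad → d_gc = 4270.1 km
Rhumb line: Δψ = -1.0701, q = Δφ/Δψ = 0.3667, d_rh = R√(Δφ²+q²Δλ²) = 4758.2 km
Excess = 4758.2 − 4270.1 = 488.1 ≈ 488 km

488 km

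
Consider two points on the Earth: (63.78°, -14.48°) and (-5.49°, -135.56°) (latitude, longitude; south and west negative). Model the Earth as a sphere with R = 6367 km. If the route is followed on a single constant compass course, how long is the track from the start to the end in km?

12998 km

Rhumb course C = atan2(Δλ, Δψ) with Δψ = ln[tan(π/4+φ₂/2)/tan(π/4+φ₁/2)] = -1.5531, Δλ = -2.1132 → C = 233.69°
d = R·|Δφ| / |cos C| = 6367·1.20899 / 0.59222 = 12998 km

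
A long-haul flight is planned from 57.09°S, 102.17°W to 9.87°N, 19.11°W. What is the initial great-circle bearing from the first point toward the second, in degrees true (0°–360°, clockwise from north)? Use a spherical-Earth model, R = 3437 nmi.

78.8°

θ = atan2( sin Δλ·cos φ₂ ,  cos φ₁ sin φ₂ − sin φ₁ cos φ₂ cos Δλ )
  = atan2(+0.9780, +0.1931) = 78.83°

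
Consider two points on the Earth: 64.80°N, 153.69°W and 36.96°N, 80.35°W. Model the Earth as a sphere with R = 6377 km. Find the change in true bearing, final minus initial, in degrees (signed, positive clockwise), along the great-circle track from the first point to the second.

At departure: θ₁ = atan2(sin Δλ cos φ₂, cos φ₁ sin φ₂ − sin φ₁ cos φ₂ cos Δλ) = 86.36°
At arrival: θ₂ = atan2(sin Δλ cos φ₁, −cos φ₂ sin φ₁ + sin φ₂ cos φ₁ cos Δλ) = 147.87°
Δθ = θ₂ − θ₁ = +61.5°

+61.5°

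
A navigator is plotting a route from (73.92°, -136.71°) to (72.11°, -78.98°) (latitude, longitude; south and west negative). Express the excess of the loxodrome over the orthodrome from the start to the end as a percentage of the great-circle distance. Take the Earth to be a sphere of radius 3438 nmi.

Great circle: σ = 0.2844 rad → d_gc = Rσ = 977.6 nmi
Rhumb: Δφ = -0.0316, Δλ = +1.0076, Δψ = -0.1082, q = Δφ/Δψ = 0.2918 → d_rh = R√(Δφ²+q²Δλ²) = 1016.8 nmi
Excess = (1016.8 − 977.6) / 977.6 = 39.2 / 977.6 = 4.01% ≈ 4.0%

4.0%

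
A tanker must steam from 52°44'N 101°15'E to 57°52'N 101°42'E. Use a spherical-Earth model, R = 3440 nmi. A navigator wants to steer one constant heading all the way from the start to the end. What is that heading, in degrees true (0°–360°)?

2.9°

Meridional parts: M(φ₁)=+1.0871, M(φ₂)=+1.2448 → ΔM = +0.1577;  Δλ = +0.0079 rad
tan C = Δλ / ΔM = +0.0498 → C = 2.85°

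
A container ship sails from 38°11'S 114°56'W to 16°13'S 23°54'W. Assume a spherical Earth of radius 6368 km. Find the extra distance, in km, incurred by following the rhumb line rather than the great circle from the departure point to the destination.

Great circle: cos σ = sin φ₁ sin φ₂ + cos φ₁ cos φ₂ cos Δλ,  σ = 1.4111 rad → d_gc = 8985.8 km
Rhumb line: Δψ = +0.4352, q = Δφ/Δψ = 0.8810, d_rh = R√(Δφ²+q²Δλ²) = 9242.2 km
Excess = 9242.2 − 8985.8 = 256.4 ≈ 256 km

256 km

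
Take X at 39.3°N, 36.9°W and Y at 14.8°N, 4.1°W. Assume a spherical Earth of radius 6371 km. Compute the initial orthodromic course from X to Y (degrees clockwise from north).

121.2°

θ = atan2( sin Δλ·cos φ₂ ,  cos φ₁ sin φ₂ − sin φ₁ cos φ₂ cos Δλ )
  = atan2(+0.5237, -0.3171) = 121.19°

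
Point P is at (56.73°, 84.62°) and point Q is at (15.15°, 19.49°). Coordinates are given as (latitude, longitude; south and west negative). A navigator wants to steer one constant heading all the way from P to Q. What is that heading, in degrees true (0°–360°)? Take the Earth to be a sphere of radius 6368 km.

Meridional parts: M(φ₁)=+1.2081, M(φ₂)=+0.2676 → ΔM = -0.9405;  Δλ = -1.1367 rad
tan C = Δλ / ΔM = +1.2086 → C = 230.40°

230.4°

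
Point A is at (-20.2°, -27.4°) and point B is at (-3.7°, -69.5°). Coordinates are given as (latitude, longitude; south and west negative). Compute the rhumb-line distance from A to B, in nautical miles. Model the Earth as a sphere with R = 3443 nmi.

Rhumb course C = atan2(Δλ, Δψ) with Δψ = ln[tan(π/4+φ₂/2)/tan(π/4+φ₁/2)] = +0.2955, Δλ = -0.7348 → C = 291.91°
d = R·|Δφ| / |cos C| = 3443·0.28798 / 0.37309 = 2658 nmi

2658 nmi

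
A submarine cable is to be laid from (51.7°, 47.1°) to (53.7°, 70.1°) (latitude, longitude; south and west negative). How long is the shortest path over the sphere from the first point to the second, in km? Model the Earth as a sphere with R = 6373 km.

cos σ = sin φ₁ sin φ₂ + cos φ₁ cos φ₂ cos Δλ
      = sin(51.70°)sin(53.70°) + cos(51.70°)cos(53.70°)cos(23.00°) = 0.9702
σ = 14.017° → d = Rσ = 6373·0.24465 = 1559 km

1559 km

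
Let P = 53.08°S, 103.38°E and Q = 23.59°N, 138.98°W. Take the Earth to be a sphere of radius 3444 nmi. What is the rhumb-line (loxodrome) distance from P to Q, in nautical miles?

Δψ = ln[tan(π/4+φ₂/2)/tan(π/4+φ₁/2)] = +1.5210;  Δφ = +1.3381 rad,  Δλ = +2.0532 rad
q = Δφ/Δψ = 0.8798
d = R·√(Δφ² + q²Δλ²) = 3444·2.24799 = 7742 nmi

7742 nmi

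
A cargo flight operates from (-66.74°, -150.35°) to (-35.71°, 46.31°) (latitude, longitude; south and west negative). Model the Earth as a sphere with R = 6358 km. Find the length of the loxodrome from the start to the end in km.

Rhumb course C = atan2(Δλ, Δψ) with Δψ = ln[tan(π/4+φ₂/2)/tan(π/4+φ₁/2)] = +0.9127, Δλ = -2.8508 → C = 287.75°
d = R·|Δφ| / |cos C| = 6358·0.54158 / 0.30492 = 11293 km

11293 km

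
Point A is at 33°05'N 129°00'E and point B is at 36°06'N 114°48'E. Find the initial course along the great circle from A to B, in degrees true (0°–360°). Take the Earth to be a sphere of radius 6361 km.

288.4°

N = sin Δλ·cos φ₂ = -0.1982;  D = cos φ₁ sin φ₂ − sin φ₁ cos φ₂ cos Δλ = +0.0661
initial course = atan2(N, D) = 288.44°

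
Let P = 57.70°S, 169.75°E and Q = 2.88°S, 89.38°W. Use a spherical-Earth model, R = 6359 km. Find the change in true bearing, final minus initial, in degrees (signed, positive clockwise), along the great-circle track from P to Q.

-69.0°

Initial bearing θ₁ = atan2(sin Δλ cos φ₂, cos φ₁ sin φ₂ − sin φ₁ cos φ₂ cos Δλ) = 100.74°
Final bearing θ₂ = (initial bearing from the destination back to the start) + 180° = 31.71°
Δθ = θ₂ − θ₁ = -69.0°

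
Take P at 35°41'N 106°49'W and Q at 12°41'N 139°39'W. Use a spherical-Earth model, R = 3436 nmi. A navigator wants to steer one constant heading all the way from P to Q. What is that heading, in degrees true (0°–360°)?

232.2°

Meridional parts: M(φ₁)=+0.6675, M(φ₂)=+0.2232 → ΔM = -0.4443;  Δλ = -0.5730 rad
tan C = Δλ / ΔM = +1.2899 → C = 232.22°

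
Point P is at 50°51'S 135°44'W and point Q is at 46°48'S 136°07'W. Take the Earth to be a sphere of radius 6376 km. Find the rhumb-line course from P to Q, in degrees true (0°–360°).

356.4°

Δψ = ln[tan(π/4+φ₂/2)/tan(π/4+φ₁/2)] = +0.1074
Δλ = -0.0067 rad (taken the short way round)
course = atan2(Δλ, Δψ) = 356.44°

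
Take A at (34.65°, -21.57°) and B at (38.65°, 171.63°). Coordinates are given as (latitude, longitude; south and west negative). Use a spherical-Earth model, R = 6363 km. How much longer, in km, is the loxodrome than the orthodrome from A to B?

3125 km

Great circle: cos σ = sin φ₁ sin φ₂ + cos φ₁ cos φ₂ cos Δλ,  σ = 1.8446 rad → d_gc = 11737.1 km
Rhumb line: Δψ = +0.0871, q = Δφ/Δψ = 0.8020, d_rh = R√(Δφ²+q²Δλ²) = 14862.0 km
Excess = 14862.0 − 11737.1 = 3124.9 ≈ 3125 km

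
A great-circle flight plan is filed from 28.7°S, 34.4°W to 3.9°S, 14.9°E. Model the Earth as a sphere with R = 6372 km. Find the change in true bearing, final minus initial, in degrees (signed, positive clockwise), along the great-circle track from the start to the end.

-15.0°

Initial bearing θ₁ = atan2(sin Δλ cos φ₂, cos φ₁ sin φ₂ − sin φ₁ cos φ₂ cos Δλ) = 71.52°
Final bearing θ₂ = (initial bearing from the destination back to the start) + 180° = 56.50°
Δθ = θ₂ − θ₁ = -15.0°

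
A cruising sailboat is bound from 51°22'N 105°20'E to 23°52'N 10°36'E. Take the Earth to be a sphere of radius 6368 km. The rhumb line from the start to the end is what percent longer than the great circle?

Great circle: σ = 1.2985 rad → d_gc = Rσ = 8268.8 km
Rhumb: Δφ = -0.4800, Δλ = -1.6534, Δψ = -0.6192, q = Δφ/Δψ = 0.7752 → d_rh = R√(Δφ²+q²Δλ²) = 8715.1 km
Excess = (8715.1 − 8268.8) / 8268.8 = 446.3 / 8268.8 = 5.40% ≈ 5.4%

5.4%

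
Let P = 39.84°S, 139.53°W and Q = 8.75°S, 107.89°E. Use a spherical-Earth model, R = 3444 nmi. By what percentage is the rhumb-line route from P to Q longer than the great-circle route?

4.3%

Great circle: σ = 1.7660 rad → d_gc = Rσ = 6082.0 nmi
Rhumb: Δφ = +0.5426, Δλ = -1.9649, Δψ = +0.6060, q = Δφ/Δψ = 0.8955 → d_rh = R√(Δφ²+q²Δλ²) = 6341.4 nmi
Excess = (6341.4 − 6082.0) / 6082.0 = 259.4 / 6082.0 = 4.27% ≈ 4.3%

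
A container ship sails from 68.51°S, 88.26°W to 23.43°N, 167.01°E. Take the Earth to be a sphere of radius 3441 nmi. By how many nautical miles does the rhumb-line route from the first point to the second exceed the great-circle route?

314 nmi

Great circle: cos σ = sin φ₁ sin φ₂ + cos φ₁ cos φ₂ cos Δλ,  σ = 2.0437 rad → d_gc = 7032.3 nmi
Rhumb line: Δψ = +2.0828, q = Δφ/Δψ = 0.7704, d_rh = R√(Δφ²+q²Δλ²) = 7346.5 nmi
Excess = 7346.5 − 7032.3 = 314.2 ≈ 314 nmi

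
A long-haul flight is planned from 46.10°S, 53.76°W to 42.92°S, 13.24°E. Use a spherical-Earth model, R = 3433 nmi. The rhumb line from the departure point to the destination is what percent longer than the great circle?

Great circle: σ = 0.8106 rad → d_gc = Rσ = 2782.7 nmi
Rhumb: Δφ = +0.0555, Δλ = +1.1694, Δψ = +0.0779, q = Δφ/Δψ = 0.7129 → d_rh = R√(Δφ²+q²Δλ²) = 2868.1 nmi
Excess = (2868.1 − 2782.7) / 2782.7 = 85.4 / 2782.7 = 3.07% ≈ 3.1%

3.1%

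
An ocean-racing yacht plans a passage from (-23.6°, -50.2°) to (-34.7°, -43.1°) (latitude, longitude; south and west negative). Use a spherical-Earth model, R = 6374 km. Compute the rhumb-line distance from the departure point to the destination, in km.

1414 km

Δψ = ln[tan(π/4+φ₂/2)/tan(π/4+φ₁/2)] = -0.2224;  Δφ = -0.1937 rad,  Δλ = +0.1239 rad
q = Δφ/Δψ = 0.8711
d = R·√(Δφ² + q²Δλ²) = 6374·0.22178 = 1414 km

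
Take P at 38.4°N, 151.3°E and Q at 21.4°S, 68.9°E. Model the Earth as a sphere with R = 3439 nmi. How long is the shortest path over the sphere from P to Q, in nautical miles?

5851 nmi

cos σ = sin φ₁ sin φ₂ + cos φ₁ cos φ₂ cos Δλ
      = sin(38.40°)sin(-21.40°) + cos(38.40°)cos(-21.40°)cos(-82.40°) = -0.1301
σ = 97.478° → d = Rσ = 3439·1.70131 = 5851 nmi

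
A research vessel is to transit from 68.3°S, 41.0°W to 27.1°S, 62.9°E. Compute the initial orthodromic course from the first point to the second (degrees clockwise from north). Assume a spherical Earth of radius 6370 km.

113.0°

θ = atan2( sin Δλ·cos φ₂ ,  cos φ₁ sin φ₂ − sin φ₁ cos φ₂ cos Δλ )
  = atan2(+0.8641, -0.3671) = 113.02°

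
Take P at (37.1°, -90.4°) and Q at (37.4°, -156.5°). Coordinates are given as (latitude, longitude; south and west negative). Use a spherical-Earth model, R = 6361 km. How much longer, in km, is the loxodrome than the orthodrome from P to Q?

129 km

Great circle: cos σ = sin φ₁ sin φ₂ + cos φ₁ cos φ₂ cos Δλ,  σ = 0.8981 rad → d_gc = 5712.98 km
Rhumb line: Δψ = +0.0066, q = Δφ/Δψ = 0.7960, d_rh = R√(Δφ²+q²Δλ²) = 5841.50 km
Excess = 5841.50 − 5712.98 = 128.52 ≈ 129 km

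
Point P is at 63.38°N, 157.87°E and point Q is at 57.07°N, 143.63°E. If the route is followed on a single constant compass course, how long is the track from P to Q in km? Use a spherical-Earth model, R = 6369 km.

Rhumb course C = atan2(Δλ, Δψ) with Δψ = ln[tan(π/4+φ₂/2)/tan(π/4+φ₁/2)] = -0.2226, Δλ = -0.2485 → C = 228.15°
d = R·|Δφ| / |cos C| = 6369·0.11013 / 0.66713 = 1051 km

1051 km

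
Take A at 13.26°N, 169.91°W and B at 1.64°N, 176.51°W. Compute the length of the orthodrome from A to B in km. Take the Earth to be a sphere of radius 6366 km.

1481 km

cos σ = sin φ₁ sin φ₂ + cos φ₁ cos φ₂ cos Δλ
      = sin(13.26°)sin(1.64°) + cos(13.26°)cos(1.64°)cos(-6.60°) = 0.9731
σ = 13.330° → d = Rσ = 6366·0.23266 = 1481 km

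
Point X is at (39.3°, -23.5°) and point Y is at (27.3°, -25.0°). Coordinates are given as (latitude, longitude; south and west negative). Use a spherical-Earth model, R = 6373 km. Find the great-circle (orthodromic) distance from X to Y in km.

1342 km

cos σ = sin φ₁ sin φ₂ + cos φ₁ cos φ₂ cos Δλ
      = sin(39.30°)sin(27.30°) + cos(39.30°)cos(27.30°)cos(-1.50°) = 0.9779
σ = 12.065° → d = Rσ = 6373·0.21057 = 1342 km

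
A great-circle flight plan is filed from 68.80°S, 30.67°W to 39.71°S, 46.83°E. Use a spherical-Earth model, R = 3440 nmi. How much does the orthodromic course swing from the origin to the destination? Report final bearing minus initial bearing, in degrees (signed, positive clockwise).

-67.9°

At departure: θ₁ = atan2(sin Δλ cos φ₂, cos φ₁ sin φ₂ − sin φ₁ cos φ₂ cos Δλ) = 95.76°
At arrival: θ₂ = atan2(sin Δλ cos φ₁, −cos φ₂ sin φ₁ + sin φ₂ cos φ₁ cos Δλ) = 27.89°
Δθ = θ₂ − θ₁ = -67.9°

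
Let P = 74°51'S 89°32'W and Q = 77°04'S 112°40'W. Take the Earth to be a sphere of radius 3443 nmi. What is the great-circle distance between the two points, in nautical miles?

360 nmi

cos σ = sin φ₁ sin φ₂ + cos φ₁ cos φ₂ cos Δλ
      = sin(-74.85°)sin(-77.07°) + cos(-74.85°)cos(-77.07°)cos(-23.13°) = 0.9945
σ = 5.985° → d = Rσ = 3443·0.10447 = 360 nmi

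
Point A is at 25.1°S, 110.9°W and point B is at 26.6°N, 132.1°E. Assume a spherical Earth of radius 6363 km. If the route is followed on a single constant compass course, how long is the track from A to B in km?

13795 km

Δψ = ln[tan(π/4+φ₂/2)/tan(π/4+φ₁/2)] = +0.9347;  Δφ = +0.9023 rad,  Δλ = -2.0420 rad
q = Δφ/Δψ = 0.9654
d = R·√(Δφ² + q²Δλ²) = 6363·2.16804 = 13795 km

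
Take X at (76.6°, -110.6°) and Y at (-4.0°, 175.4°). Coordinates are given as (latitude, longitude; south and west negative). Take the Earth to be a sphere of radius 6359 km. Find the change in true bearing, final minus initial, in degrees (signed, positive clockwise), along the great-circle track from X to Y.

Initial bearing θ₁ = atan2(sin Δλ cos φ₂, cos φ₁ sin φ₂ − sin φ₁ cos φ₂ cos Δλ) = 253.52°
Final bearing θ₂ = (initial bearing from the destination back to the start) + 180° = 192.87°
Δθ = θ₂ − θ₁ = -60.7°

-60.7°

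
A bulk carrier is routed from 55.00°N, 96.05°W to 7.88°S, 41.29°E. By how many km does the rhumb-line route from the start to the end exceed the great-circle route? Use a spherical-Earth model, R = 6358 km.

Great circle: cos σ = sin φ₁ sin φ₂ + cos φ₁ cos φ₂ cos Δλ,  σ = 2.1295 rad → d_gc = 13539.6 km
Rhumb line: Δψ = -1.2922, q = Δφ/Δψ = 0.8493, d_rh = R√(Δφ²+q²Δλ²) = 14704.6 km
Excess = 14704.6 − 13539.6 = 1165.0 ≈ 1165 km

1165 km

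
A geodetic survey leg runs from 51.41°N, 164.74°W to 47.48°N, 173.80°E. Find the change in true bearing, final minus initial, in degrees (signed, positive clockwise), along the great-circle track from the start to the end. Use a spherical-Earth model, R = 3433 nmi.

-16.4°

Initial bearing θ₁ = atan2(sin Δλ cos φ₂, cos φ₁ sin φ₂ − sin φ₁ cos φ₂ cos Δλ) = 262.65°
Final bearing θ₂ = (initial bearing from the destination back to the start) + 180° = 246.25°
Δθ = θ₂ − θ₁ = -16.4°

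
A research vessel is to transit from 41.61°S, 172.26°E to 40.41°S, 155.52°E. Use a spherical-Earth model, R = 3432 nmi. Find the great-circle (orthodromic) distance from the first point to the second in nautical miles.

759 nmi

cos σ = sin φ₁ sin φ₂ + cos φ₁ cos φ₂ cos Δλ
      = sin(-41.61°)sin(-40.41°) + cos(-41.61°)cos(-40.41°)cos(-16.74°) = 0.9757
σ = 12.669° → d = Rσ = 3432·0.22111 = 759 nmi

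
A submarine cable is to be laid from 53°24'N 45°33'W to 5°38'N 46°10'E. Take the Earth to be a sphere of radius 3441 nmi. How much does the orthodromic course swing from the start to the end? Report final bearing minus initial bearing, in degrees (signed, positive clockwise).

At departure: θ₁ = atan2(sin Δλ cos φ₂, cos φ₁ sin φ₂ − sin φ₁ cos φ₂ cos Δλ) = 85.26°
At arrival: θ₂ = atan2(sin Δλ cos φ₁, −cos φ₂ sin φ₁ + sin φ₂ cos φ₁ cos Δλ) = 143.34°
Δθ = θ₂ − θ₁ = +58.1°

+58.1°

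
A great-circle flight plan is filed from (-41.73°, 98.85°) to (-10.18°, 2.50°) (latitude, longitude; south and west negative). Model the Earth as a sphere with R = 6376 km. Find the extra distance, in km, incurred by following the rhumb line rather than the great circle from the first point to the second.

Great circle: cos σ = sin φ₁ sin φ₂ + cos φ₁ cos φ₂ cos Δλ,  σ = 1.5344 rad → d_gc = 9783.3 km
Rhumb line: Δψ = +0.6242, q = Δφ/Δψ = 0.8821, d_rh = R√(Δφ²+q²Δλ²) = 10088.9 km
Excess = 10088.9 − 9783.3 = 305.6 ≈ 306 km

306 km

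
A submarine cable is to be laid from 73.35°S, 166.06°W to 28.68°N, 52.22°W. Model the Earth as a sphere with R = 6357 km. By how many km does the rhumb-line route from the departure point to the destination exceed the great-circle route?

813 km

Great circle: cos σ = sin φ₁ sin φ₂ + cos φ₁ cos φ₂ cos Δλ,  σ = 2.1669 rad → d_gc = 13774.78 km
Rhumb line: Δψ = +2.4448, q = Δφ/Δψ = 0.7284, d_rh = R√(Δφ²+q²Δλ²) = 14587.34 km
Excess = 14587.34 − 13774.78 = 812.56 ≈ 813 km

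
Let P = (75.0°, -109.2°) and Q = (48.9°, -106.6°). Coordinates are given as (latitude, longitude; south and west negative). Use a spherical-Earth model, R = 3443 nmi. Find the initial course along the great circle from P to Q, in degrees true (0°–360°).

176.1°

θ = atan2( sin Δλ·cos φ₂ ,  cos φ₁ sin φ₂ − sin φ₁ cos φ₂ cos Δλ )
  = atan2(+0.0298, -0.4393) = 176.12°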